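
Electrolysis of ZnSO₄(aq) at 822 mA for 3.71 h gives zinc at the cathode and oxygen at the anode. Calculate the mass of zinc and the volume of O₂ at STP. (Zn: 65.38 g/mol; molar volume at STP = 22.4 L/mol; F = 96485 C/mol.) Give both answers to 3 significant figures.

3.72 g Zn; 0.637 L O₂

Q = 0.822 × 13356 = 10980 C; n(e⁻) = 10980 / 96485 = 0.1138 mol
Cathode: Zn²⁺ + 2e⁻ → Zn → n(Zn) = 0.1138/2 = 0.05690 mol → 3.72 g
Anode: 2H₂O → O₂ + 4H⁺ + 4e⁻ → n(O₂) = 0.1138/4 = 0.02845 mol → 0.637 L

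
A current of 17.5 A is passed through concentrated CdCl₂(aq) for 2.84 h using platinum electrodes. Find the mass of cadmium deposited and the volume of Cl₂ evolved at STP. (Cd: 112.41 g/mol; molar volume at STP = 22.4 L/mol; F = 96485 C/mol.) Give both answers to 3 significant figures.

104 g Cd; 20.8 L Cl₂

Q = 17.5 × 10224 = 1.789×10^5 C; n(e⁻) = 1.789×10^5 / 96485 = 1.854 mol
Cathode: Cd²⁺ + 2e⁻ → Cd → n(Cd) = 1.854/2 = 0.9270 mol → 104 g
Anode: 2Cl⁻ → Cl₂ + 2e⁻ → n(Cl₂) = 1.854/2 = 0.9270 mol → 20.8 L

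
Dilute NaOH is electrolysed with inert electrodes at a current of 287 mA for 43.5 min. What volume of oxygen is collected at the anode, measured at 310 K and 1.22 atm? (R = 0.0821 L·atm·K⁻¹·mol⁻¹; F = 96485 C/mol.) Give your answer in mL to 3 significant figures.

Q = It = 0.287 × 2610 = 749.1 C
n(e⁻) = Q/F = 749.1/96485 = 0.007764 mol
2H₂O → O₂ + 4H⁺ + 4e⁻, so n(O₂) = 0.007764 / 4 = 0.001941 mol
V = nRT/P = 0.001941 × 0.0821 × 310 / 1.22 = 0.04049 L
= 40.5 mL

40.5 mL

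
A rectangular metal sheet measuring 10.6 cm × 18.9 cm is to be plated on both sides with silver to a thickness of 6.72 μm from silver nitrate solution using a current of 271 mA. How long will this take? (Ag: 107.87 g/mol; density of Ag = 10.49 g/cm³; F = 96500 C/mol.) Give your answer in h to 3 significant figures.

2.59 h

Plated area = 2 × 10.6 × 18.9 = 400.7 cm²
Volume = 400.7 × 6.72×10⁻⁴ cm = 0.2693 cm³
m(Ag) = 0.2693 × 10.49 = 2.825 g
n(Ag) = 2.825 / 107.87 = 0.02619 mol; n(e⁻) = 0.02619 mol
Q = 0.02619 × 96500 = 2527 C
t = 2527 / 0.271 = 9325 s = 2.59 h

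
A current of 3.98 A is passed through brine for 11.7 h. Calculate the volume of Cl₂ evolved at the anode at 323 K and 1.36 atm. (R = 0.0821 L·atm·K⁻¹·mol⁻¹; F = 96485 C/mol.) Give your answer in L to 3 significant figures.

16.9 L

Q = It = 3.98 × 42120 = 1.676×10^5 C
n(e⁻) = 1.676×10^5 / 96485 = 1.737 mol
2Cl⁻ → Cl₂ + 2e⁻, so n(Cl₂) = 1.737 / 2 = 0.8685 mol
V = nRT/P = 0.8685 × 0.0821 × 323 / 1.36 = 16.93 L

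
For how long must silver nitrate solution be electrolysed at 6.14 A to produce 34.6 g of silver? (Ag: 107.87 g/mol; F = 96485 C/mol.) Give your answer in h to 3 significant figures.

1.40 h

n(Ag) = 34.6 / 107.87 = 0.3208 mol
Ag⁺ + e⁻ → Ag, so n(e⁻) = 0.3208 mol
Q = 0.3208 × 96485 = 30950 C
t = Q / I = 30950 / 6.14 = 5041 s = 1.40 h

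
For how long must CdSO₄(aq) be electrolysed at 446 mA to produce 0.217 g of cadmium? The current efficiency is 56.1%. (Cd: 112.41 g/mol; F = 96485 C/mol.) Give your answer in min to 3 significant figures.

n(Cd) = 0.217 / 112.41 = 0.001930 mol
Cd²⁺ + 2e⁻ → Cd, so n(e⁻) = 2 × 0.001930 = 0.003860 mol
Q = 0.003860 × 96485 / 0.561 = 663.9 C
t = Q / I = 663.9 / 0.446 = 1489 s = 24.8 min

24.8 min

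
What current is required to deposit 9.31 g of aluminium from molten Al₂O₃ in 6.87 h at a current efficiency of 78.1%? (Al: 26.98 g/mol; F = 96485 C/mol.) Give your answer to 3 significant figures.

n(Al) = 9.31 / 26.98 = 0.3451 mol
Al³⁺ + 3e⁻ → Al, so n(e⁻) = 3 × 0.3451 = 1.035 mol
Q = 1.035 × 96485 / 0.781 = 1.279×10^5 C
I = Q / t = 1.279×10^5 / 24732 s = 5.17 A

5.17 A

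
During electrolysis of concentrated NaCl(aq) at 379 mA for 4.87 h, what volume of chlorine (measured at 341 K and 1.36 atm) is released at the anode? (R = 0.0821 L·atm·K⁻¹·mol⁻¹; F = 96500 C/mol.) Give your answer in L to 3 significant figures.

Q = 0.379 A × 17532 s = 6645 C
Moles of electrons = 6645 / 96500 = 0.06886 mol
2Cl⁻ → Cl₂ + 2e⁻, so n(Cl₂) = 0.06886 / 2 = 0.03443 mol
V = nRT/P = 0.03443 × 0.0821 × 341 / 1.36 = 0.7088 L

0.709 L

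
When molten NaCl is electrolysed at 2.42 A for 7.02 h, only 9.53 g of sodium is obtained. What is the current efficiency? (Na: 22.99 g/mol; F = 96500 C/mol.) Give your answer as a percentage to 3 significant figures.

65.4%

Q = 2.42 × 25272 = 61160 C
n(e⁻) = 61160 / 96500 = 0.6338 mol
Na⁺ + e⁻ → Na, so theoretical n(Na) = 0.6338 mol → 14.57 g
Efficiency = 9.53 / 14.57 = 0.6541 = 65.4%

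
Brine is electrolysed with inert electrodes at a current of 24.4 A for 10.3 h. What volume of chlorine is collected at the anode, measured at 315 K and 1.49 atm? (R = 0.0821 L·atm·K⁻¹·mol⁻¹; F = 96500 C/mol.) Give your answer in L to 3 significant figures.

81.4 L

Q = It = 24.4 × 37080 = 9.048×10^5 C
n(e⁻) = 9.048×10^5 / 96500 = 9.376 mol
2Cl⁻ → Cl₂ + 2e⁻, so n(Cl₂) = 9.376 / 2 = 4.688 mol
V = nRT/P = 4.688 × 0.0821 × 315 / 1.49 = 81.37 L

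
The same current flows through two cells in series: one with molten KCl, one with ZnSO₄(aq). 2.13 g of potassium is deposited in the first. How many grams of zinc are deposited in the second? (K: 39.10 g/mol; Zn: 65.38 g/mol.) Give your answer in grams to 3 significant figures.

n(K) = 2.13 / 39.10 = 0.05448 mol
K⁺ + e⁻ → K, so n(e⁻) = 0.05448 mol
Same current for the same time ⇒ same n(e⁻) = 0.05448 mol in both cells.
Zn²⁺ + 2e⁻ → Zn, so n(Zn) = 0.05448 / 2 = 0.02724 mol
m(Zn) = 0.02724 × 65.38 = 1.78 g

1.78 g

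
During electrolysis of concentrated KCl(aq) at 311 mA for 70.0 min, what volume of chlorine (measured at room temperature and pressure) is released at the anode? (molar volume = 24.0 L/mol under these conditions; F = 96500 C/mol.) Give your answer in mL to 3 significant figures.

Charge passed = 0.311 × 4200 = 1306 C
n(e⁻) = 1306 / 96500 = 0.01353 mol
2Cl⁻ → Cl₂ + 2e⁻, so n(Cl₂) = 0.01353 / 2 = 0.006765 mol
V = 0.006765 × 24.0 = 0.1624 L
= 162 mL

162 mL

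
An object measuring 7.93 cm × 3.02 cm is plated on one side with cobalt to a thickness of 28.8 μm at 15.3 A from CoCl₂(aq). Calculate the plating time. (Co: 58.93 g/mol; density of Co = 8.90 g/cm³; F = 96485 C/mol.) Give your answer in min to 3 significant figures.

2.19 min

Plated area = 7.93 × 3.02 = 23.95 cm²
Volume = 23.95 × 28.8×10⁻⁴ cm = 0.06898 cm³
m(Co) = 0.06898 × 8.90 = 0.6139 g
n(Co) = 0.6139 / 58.93 = 0.01042 mol; n(e⁻) = 2 × 0.01042 = 0.02084 mol
Q = 0.02084 × 96485 = 2011 C
t = 2011 / 15.3 = 131.4 s = 2.19 min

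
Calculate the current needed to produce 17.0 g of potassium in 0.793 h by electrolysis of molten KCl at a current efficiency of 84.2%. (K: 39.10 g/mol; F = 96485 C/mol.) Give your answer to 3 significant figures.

n(K) = 17.0 / 39.10 = 0.4348 mol
K⁺ + e⁻ → K, so n(e⁻) = 0.4348 mol
Q = 0.4348 × 96485 / 0.842 = 49820 C
I = Q / t = 49820 / 2854.8 s = 17.5 A

17.5 A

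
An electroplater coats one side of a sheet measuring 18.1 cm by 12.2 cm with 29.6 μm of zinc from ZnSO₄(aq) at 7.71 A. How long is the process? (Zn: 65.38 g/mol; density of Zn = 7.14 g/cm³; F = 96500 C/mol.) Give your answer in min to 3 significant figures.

Plated area = 18.1 × 12.2 = 220.8 cm²
Volume = 220.8 × 29.6×10⁻⁴ cm = 0.6536 cm³
m(Zn) = 0.6536 × 7.14 = 4.667 g
n(Zn) = 4.667 / 65.38 = 0.07138 mol; n(e⁻) = 2 × 0.07138 = 0.1428 mol
Q = 0.1428 × 96500 = 13780 C
t = 13780 / 7.71 = 1787 s = 29.8 min

29.8 min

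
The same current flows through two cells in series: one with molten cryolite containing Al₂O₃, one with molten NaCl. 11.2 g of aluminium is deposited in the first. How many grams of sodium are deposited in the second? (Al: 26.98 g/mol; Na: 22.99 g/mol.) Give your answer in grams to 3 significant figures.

28.6 g

n(Al) = 11.2 / 26.98 = 0.4151 mol
Al³⁺ + 3e⁻ → Al, so n(e⁻) = 3 × 0.4151 = 1.245 mol
Same current for the same time ⇒ same n(e⁻) = 1.245 mol in both cells.
Na⁺ + e⁻ → Na, so n(Na) = 1.245 mol
m(Na) = 1.245 × 22.99 = 28.6 g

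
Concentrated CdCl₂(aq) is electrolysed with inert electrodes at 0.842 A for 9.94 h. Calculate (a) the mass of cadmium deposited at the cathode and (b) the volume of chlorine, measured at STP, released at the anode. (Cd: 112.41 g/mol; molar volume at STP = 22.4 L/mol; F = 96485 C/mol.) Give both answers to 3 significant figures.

Q = 0.842 × 35784 = 30130 C; n(e⁻) = 30130 / 96485 = 0.3123 mol
Cathode: Cd²⁺ + 2e⁻ → Cd → n(Cd) = 0.3123/2 = 0.1562 mol → 17.6 g
Anode: 2Cl⁻ → Cl₂ + 2e⁻ → n(Cl₂) = 0.3123/2 = 0.1562 mol → 3.50 L

17.6 g Cd; 3.50 L Cl₂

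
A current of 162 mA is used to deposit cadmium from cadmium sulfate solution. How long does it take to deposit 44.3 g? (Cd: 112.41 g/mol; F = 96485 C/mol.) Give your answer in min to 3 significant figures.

n(Cd) = 44.3 / 112.41 = 0.3941 mol
Cd²⁺ + 2e⁻ → Cd, so n(e⁻) = 2 × 0.3941 = 0.7882 mol
Q = 0.7882 × 96485 = 76050 C
t = Q / I = 76050 / 0.162 = 4.694×10^5 s = 7820 min

7820 min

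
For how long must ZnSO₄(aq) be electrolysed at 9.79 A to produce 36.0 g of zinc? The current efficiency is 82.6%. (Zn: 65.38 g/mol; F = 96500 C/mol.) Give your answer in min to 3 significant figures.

219 min

n(Zn) = 36.0 / 65.38 = 0.5506 mol
Zn²⁺ + 2e⁻ → Zn, so n(e⁻) = 2 × 0.5506 = 1.101 mol
Q = 1.101 × 96500 / 0.826 = 1.286×10^5 C
t = Q / I = 1.286×10^5 / 9.79 = 13140 s = 219 min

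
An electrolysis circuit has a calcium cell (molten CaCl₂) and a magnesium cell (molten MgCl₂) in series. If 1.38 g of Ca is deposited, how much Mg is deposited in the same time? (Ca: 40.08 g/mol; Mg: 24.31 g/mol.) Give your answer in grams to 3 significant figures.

n(Ca) = 1.38 / 40.08 = 0.03443 mol
Ca²⁺ + 2e⁻ → Ca, so n(e⁻) = 2 × 0.03443 = 0.06886 mol
Same current for the same time ⇒ same n(e⁻) = 0.06886 mol in both cells.
Mg²⁺ + 2e⁻ → Mg, so n(Mg) = 0.06886 / 2 = 0.03443 mol
m(Mg) = 0.03443 × 24.31 = 0.837 g

0.837 g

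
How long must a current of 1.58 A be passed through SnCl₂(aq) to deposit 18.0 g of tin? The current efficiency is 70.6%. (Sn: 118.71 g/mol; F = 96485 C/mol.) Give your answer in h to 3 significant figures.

n(Sn) = 18.0 / 118.71 = 0.1516 mol
Sn²⁺ + 2e⁻ → Sn, so n(e⁻) = 2 × 0.1516 = 0.3032 mol
Q = 0.3032 × 96485 / 0.706 = 41440 C
t = Q / I = 41440 / 1.58 = 26230 s = 7.29 h

7.29 h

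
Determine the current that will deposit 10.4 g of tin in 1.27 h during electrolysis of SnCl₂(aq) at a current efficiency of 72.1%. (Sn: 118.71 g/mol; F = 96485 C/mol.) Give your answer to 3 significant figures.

5.13 A

n(Sn) = 10.4 / 118.71 = 0.08761 mol
Sn²⁺ + 2e⁻ → Sn, so n(e⁻) = 2 × 0.08761 = 0.1752 mol
Q = 0.1752 × 96485 / 0.721 = 23450 C
I = Q / t = 23450 / 4572 s = 5.13 A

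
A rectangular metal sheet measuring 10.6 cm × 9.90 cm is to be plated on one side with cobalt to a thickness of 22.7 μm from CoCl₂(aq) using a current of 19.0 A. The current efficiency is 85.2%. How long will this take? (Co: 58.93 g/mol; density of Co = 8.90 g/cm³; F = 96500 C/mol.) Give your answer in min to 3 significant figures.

Plated area = 10.6 × 9.90 = 104.9 cm²
Volume = 104.9 × 22.7×10⁻⁴ cm = 0.2381 cm³
m(Co) = 0.2381 × 8.90 = 2.119 g
n(Co) = 2.119 / 58.93 = 0.03596 mol; n(e⁻) = 2 × 0.03596 = 0.07192 mol
Q = 0.07192 × 96500 / 0.852 = 8146 C
t = 8146 / 19.0 = 428.7 s = 7.15 min

7.15 min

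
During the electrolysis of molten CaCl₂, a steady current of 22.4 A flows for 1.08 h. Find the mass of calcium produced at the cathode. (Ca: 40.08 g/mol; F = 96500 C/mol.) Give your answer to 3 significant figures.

Q = 22.4 A × 3888 s = 87090 C
n(e⁻) = Q/F = 87090/96500 = 0.9025 mol
Ca²⁺ + 2e⁻ → Ca, so n(Ca) = 0.9025 / 2 = 0.4513 mol
m = 0.4513 × 40.08 = 18.1 g

18.1 g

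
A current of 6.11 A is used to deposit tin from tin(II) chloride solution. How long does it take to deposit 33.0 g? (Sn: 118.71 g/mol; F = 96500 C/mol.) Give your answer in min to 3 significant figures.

146 min

n(Sn) = 33.0 / 118.71 = 0.2780 mol
Sn²⁺ + 2e⁻ → Sn, so n(e⁻) = 2 × 0.2780 = 0.5560 mol
Q = 0.5560 × 96500 = 53650 C
t = Q / I = 53650 / 6.11 = 8781 s = 146 min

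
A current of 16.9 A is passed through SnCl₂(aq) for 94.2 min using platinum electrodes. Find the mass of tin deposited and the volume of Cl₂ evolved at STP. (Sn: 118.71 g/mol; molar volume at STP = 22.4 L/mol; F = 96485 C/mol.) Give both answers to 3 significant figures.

Q = 16.9 × 5652 = 95520 C; n(e⁻) = 95520 / 96485 = 0.9900 mol
Cathode: Sn²⁺ + 2e⁻ → Sn → n(Sn) = 0.9900/2 = 0.4950 mol → 58.8 g
Anode: 2Cl⁻ → Cl₂ + 2e⁻ → n(Cl₂) = 0.9900/2 = 0.4950 mol → 11.1 L

58.8 g Sn; 11.1 L Cl₂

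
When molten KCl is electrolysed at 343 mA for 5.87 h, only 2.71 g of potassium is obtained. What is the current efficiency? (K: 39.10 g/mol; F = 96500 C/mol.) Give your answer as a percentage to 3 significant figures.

92.3%

Q = 0.343 × 21132 = 7248 C
n(e⁻) = 7248 / 96500 = 0.07511 mol
K⁺ + e⁻ → K, so theoretical n(K) = 0.07511 mol → 2.937 g
Efficiency = 2.71 / 2.937 = 0.9227 = 92.3%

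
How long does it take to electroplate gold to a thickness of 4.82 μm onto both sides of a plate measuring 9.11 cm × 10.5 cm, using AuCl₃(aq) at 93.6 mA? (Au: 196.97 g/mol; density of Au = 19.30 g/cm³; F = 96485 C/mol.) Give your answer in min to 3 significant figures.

Plated area = 2 × 9.11 × 10.5 = 191.3 cm²
Volume = 191.3 × 4.82×10⁻⁴ cm = 0.09221 cm³
m(Au) = 0.09221 × 19.30 = 1.780 g
n(Au) = 1.780 / 196.97 = 0.009037 mol; n(e⁻) = 3 × 0.009037 = 0.02711 mol
Q = 0.02711 × 96485 = 2616 C
t = 2616 / 0.0936 = 27950 s = 466 min

466 min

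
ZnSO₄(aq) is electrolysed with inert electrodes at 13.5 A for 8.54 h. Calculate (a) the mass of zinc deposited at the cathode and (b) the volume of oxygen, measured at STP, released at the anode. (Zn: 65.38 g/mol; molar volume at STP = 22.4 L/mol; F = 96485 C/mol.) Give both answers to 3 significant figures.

141 g Zn; 24.1 L O₂

Q = 13.5 × 30744 = 4.150×10^5 C; n(e⁻) = 4.150×10^5 / 96485 = 4.301 mol
Cathode: Zn²⁺ + 2e⁻ → Zn → n(Zn) = 4.301/2 = 2.151 mol → 141 g
Anode: 2H₂O → O₂ + 4H⁺ + 4e⁻ → n(O₂) = 4.301/4 = 1.075 mol → 24.1 L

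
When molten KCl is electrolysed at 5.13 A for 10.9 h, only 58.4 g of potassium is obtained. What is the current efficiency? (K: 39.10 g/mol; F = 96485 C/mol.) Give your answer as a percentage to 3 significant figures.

71.6%

Q = 5.13 × 39240 = 2.013×10^5 C
n(e⁻) = 2.013×10^5 / 96485 = 2.086 mol
K⁺ + e⁻ → K, so theoretical n(K) = 2.086 mol → 81.56 g
Efficiency = 58.4 / 81.56 = 0.7160 = 71.6%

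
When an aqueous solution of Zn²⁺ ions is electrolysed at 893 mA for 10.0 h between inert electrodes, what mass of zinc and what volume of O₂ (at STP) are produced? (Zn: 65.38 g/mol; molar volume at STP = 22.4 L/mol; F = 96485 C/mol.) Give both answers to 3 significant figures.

10.9 g Zn; 1.87 L O₂

Q = 0.893 × 36000 = 32150 C; n(e⁻) = 32150 / 96485 = 0.3332 mol
Cathode: Zn²⁺ + 2e⁻ → Zn → n(Zn) = 0.3332/2 = 0.1666 mol → 10.9 g
Anode: 2H₂O → O₂ + 4H⁺ + 4e⁻ → n(O₂) = 0.3332/4 = 0.08330 mol → 1.87 L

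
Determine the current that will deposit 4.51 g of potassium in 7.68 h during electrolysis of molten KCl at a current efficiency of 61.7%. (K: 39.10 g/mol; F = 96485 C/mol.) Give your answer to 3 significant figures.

n(K) = 4.51 / 39.10 = 0.1153 mol
K⁺ + e⁻ → K, so n(e⁻) = 0.1153 mol
Q = 0.1153 × 96485 / 0.617 = 18030 C
I = Q / t = 18030 / 27648 s = 0.652 A

0.652 A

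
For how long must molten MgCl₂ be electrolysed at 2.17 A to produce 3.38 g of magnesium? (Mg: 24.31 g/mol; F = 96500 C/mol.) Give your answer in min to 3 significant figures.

206 min

n(Mg) = 3.38 / 24.31 = 0.1390 mol
Mg²⁺ + 2e⁻ → Mg, so n(e⁻) = 2 × 0.1390 = 0.2780 mol
Q = 0.2780 × 96500 = 26830 C
t = Q / I = 26830 / 2.17 = 12360 s = 206 min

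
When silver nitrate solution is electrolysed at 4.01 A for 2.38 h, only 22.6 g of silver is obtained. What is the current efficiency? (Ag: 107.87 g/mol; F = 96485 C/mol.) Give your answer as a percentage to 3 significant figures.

Q = 4.01 × 8568 = 34360 C
n(e⁻) = 34360 / 96485 = 0.3561 mol
Ag⁺ + e⁻ → Ag, so theoretical n(Ag) = 0.3561 mol → 38.41 g
Efficiency = 22.6 / 38.41 = 0.5884 = 58.8%

58.8%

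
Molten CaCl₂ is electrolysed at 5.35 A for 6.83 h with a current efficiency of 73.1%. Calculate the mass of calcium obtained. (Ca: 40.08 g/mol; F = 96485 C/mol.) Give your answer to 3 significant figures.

Q = 5.35 × 24588 = 1.315×10^5 C
n(e⁻) = 1.315×10^5 / 96485 = 1.363 mol
Ca²⁺ + 2e⁻ → Ca, so theoretical m(Ca) = 0.6815 × 40.08 = 27.31 g
Actual mass = 73.1% × 27.31 = 20.0 g

20.0 g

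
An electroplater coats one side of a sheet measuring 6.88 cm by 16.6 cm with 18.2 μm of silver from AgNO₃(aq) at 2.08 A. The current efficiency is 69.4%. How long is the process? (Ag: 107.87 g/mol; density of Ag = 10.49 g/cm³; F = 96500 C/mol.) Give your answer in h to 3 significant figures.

0.375 h

Plated area = 6.88 × 16.6 = 114.2 cm²
Volume = 114.2 × 18.2×10⁻⁴ cm = 0.2078 cm³
m(Ag) = 0.2078 × 10.49 = 2.180 g
n(Ag) = 2.180 / 107.87 = 0.02021 mol; n(e⁻) = 0.02021 mol
Q = 0.02021 × 96500 / 0.694 = 2810 C
t = 2810 / 2.08 = 1351 s = 0.375 h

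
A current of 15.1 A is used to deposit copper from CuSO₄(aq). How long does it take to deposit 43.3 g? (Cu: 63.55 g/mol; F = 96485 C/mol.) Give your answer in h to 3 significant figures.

n(Cu) = 43.3 / 63.55 = 0.6814 mol
Cu²⁺ + 2e⁻ → Cu, so n(e⁻) = 2 × 0.6814 = 1.363 mol
Q = 1.363 × 96485 = 1.315×10^5 C
t = Q / I = 1.315×10^5 / 15.1 = 8709 s = 2.42 h

2.42 h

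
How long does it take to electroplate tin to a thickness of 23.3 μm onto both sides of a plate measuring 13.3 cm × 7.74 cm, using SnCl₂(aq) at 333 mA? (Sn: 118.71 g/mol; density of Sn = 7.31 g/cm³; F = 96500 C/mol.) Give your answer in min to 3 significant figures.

285 min

Plated area = 2 × 13.3 × 7.74 = 205.9 cm²
Volume = 205.9 × 23.3×10⁻⁴ cm = 0.4797 cm³
m(Sn) = 0.4797 × 7.31 = 3.507 g
n(Sn) = 3.507 / 118.71 = 0.02954 mol; n(e⁻) = 2 × 0.02954 = 0.05908 mol
Q = 0.05908 × 96500 = 5701 C
t = 5701 / 0.333 = 17120 s = 285 min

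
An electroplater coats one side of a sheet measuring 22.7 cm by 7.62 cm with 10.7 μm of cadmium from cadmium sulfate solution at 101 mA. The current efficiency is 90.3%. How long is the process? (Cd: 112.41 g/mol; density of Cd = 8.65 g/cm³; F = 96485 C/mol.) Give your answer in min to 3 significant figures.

502 min

Plated area = 22.7 × 7.62 = 173.0 cm²
Volume = 173.0 × 10.7×10⁻⁴ cm = 0.1851 cm³
m(Cd) = 0.1851 × 8.65 = 1.601 g
n(Cd) = 1.601 / 112.41 = 0.01424 mol; n(e⁻) = 2 × 0.01424 = 0.02848 mol
Q = 0.02848 × 96485 / 0.903 = 3043 C
t = 3043 / 0.101 = 30130 s = 502 min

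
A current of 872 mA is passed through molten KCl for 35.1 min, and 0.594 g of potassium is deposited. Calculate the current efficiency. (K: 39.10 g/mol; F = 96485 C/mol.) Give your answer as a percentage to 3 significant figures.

Q = 0.872 × 2106 = 1836 C
n(e⁻) = 1836 / 96485 = 0.01903 mol
K⁺ + e⁻ → K, so theoretical n(K) = 0.01903 mol → 0.7441 g
Efficiency = 0.594 / 0.7441 = 0.7983 = 79.8%

79.8%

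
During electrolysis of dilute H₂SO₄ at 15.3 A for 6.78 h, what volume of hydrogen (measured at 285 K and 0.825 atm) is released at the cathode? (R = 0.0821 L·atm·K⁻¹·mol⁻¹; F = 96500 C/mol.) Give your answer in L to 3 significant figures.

Q = It = 15.3 × 24408 = 3.734×10^5 C
n(e⁻) = 3.734×10^5 / 96500 = 3.869 mol
2H⁺ + 2e⁻ → H₂, so n(H₂) = 3.869 / 2 = 1.935 mol
V = nRT/P = 1.935 × 0.0821 × 285 / 0.825 = 54.88 L

54.9 L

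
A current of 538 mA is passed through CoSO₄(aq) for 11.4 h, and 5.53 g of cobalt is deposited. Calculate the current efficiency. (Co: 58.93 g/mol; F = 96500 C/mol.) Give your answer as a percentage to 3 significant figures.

Q = 0.538 × 41040 = 22080 C
n(e⁻) = 22080 / 96500 = 0.2288 mol
Co²⁺ + 2e⁻ → Co, so theoretical n(Co) = 0.1144 mol → 6.742 g
Efficiency = 5.53 / 6.742 = 0.8202 = 82.0%

82.0%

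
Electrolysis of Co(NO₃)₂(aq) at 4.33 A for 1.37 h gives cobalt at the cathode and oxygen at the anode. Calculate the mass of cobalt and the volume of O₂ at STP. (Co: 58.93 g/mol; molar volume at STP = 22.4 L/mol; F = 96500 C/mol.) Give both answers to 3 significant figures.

6.52 g Co; 1.24 L O₂

Q = 4.33 × 4932 = 21360 C; n(e⁻) = 21360 / 96500 = 0.2213 mol
Cathode: Co²⁺ + 2e⁻ → Co → n(Co) = 0.2213/2 = 0.1107 mol → 6.52 g
Anode: 2H₂O → O₂ + 4H⁺ + 4e⁻ → n(O₂) = 0.2213/4 = 0.05533 mol → 1.24 L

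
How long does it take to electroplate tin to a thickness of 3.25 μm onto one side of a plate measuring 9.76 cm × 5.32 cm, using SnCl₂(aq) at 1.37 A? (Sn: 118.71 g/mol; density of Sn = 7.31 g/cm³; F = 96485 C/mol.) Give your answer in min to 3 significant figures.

2.44 min

Plated area = 9.76 × 5.32 = 51.92 cm²
Volume = 51.92 × 3.25×10⁻⁴ cm = 0.01687 cm³
m(Sn) = 0.01687 × 7.31 = 0.1233 g
n(Sn) = 0.1233 / 118.71 = 0.001039 mol; n(e⁻) = 2 × 0.001039 = 0.002078 mol
Q = 0.002078 × 96485 = 200.5 C
t = 200.5 / 1.37 = 146.4 s = 2.44 min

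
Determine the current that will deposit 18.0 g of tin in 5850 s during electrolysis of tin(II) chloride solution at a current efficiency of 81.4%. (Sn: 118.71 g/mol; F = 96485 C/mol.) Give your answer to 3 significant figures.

6.14 A

n(Sn) = 18.0 / 118.71 = 0.1516 mol
Sn²⁺ + 2e⁻ → Sn, so n(e⁻) = 2 × 0.1516 = 0.3032 mol
Q = 0.3032 × 96485 / 0.814 = 35940 C
I = Q / t = 35940 / 5850 s = 6.14 A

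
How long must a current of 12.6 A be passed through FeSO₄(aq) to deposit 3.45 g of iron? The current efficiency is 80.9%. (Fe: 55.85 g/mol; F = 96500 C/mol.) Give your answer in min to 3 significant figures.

n(Fe) = 3.45 / 55.85 = 0.06177 mol
Fe²⁺ + 2e⁻ → Fe, so n(e⁻) = 2 × 0.06177 = 0.1235 mol
Q = 0.1235 × 96500 / 0.809 = 14730 C
t = Q / I = 14730 / 12.6 = 1169 s = 19.5 min

19.5 min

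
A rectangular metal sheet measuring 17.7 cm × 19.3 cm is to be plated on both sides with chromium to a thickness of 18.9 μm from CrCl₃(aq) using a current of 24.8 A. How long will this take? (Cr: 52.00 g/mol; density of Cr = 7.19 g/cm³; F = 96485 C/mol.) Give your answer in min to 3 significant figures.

34.7 min

Plated area = 2 × 17.7 × 19.3 = 683.2 cm²
Volume = 683.2 × 18.9×10⁻⁴ cm = 1.291 cm³
m(Cr) = 1.291 × 7.19 = 9.282 g
n(Cr) = 9.282 / 52.00 = 0.1785 mol; n(e⁻) = 3 × 0.1785 = 0.5355 mol
Q = 0.5355 × 96485 = 51670 C
t = 51670 / 24.8 = 2083 s = 34.7 min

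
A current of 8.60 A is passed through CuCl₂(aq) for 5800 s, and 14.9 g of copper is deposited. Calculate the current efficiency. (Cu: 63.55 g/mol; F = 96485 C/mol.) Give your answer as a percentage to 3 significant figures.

Q = 8.60 × 5800 = 49880 C
n(e⁻) = 49880 / 96485 = 0.5170 mol
Cu²⁺ + 2e⁻ → Cu, so theoretical n(Cu) = 0.2585 mol → 16.43 g
Efficiency = 14.9 / 16.43 = 0.9069 = 90.7%

90.7%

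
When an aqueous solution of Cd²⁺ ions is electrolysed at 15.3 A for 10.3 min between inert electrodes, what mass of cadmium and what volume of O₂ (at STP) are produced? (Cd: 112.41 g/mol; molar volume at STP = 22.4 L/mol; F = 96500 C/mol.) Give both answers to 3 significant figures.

Q = 15.3 × 618 = 9455 C; n(e⁻) = 9455 / 96500 = 0.09798 mol
Cathode: Cd²⁺ + 2e⁻ → Cd → n(Cd) = 0.09798/2 = 0.04899 mol → 5.51 g
Anode: 2H₂O → O₂ + 4H⁺ + 4e⁻ → n(O₂) = 0.09798/4 = 0.02450 mol → 0.549 L

5.51 g Cd; 0.549 L O₂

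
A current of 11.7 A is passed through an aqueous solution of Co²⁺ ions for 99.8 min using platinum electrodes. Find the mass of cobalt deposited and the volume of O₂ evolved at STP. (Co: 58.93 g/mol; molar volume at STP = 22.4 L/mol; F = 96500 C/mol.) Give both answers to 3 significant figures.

21.4 g Co; 4.07 L O₂

Q = 11.7 × 5988 = 70060 C; n(e⁻) = 70060 / 96500 = 0.7260 mol
Cathode: Co²⁺ + 2e⁻ → Co → n(Co) = 0.7260/2 = 0.3630 mol → 21.4 g
Anode: 2H₂O → O₂ + 4H⁺ + 4e⁻ → n(O₂) = 0.7260/4 = 0.1815 mol → 4.07 L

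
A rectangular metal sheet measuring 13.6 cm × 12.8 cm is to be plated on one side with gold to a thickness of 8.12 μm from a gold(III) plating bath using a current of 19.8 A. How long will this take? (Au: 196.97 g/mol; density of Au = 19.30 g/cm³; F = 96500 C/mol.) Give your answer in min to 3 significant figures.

Plated area = 13.6 × 12.8 = 174.1 cm²
Volume = 174.1 × 8.12×10⁻⁴ cm = 0.1414 cm³
m(Au) = 0.1414 × 19.30 = 2.729 g
n(Au) = 2.729 / 196.97 = 0.01385 mol; n(e⁻) = 3 × 0.01385 = 0.04155 mol
Q = 0.04155 × 96500 = 4010 C
t = 4010 / 19.8 = 202.5 s = 3.38 min

3.38 min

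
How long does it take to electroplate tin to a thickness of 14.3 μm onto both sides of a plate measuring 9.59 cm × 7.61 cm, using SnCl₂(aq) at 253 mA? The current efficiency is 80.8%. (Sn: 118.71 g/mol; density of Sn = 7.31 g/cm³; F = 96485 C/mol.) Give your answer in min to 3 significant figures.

202 min

Plated area = 2 × 9.59 × 7.61 = 146.0 cm²
Volume = 146.0 × 14.3×10⁻⁴ cm = 0.2088 cm³
m(Sn) = 0.2088 × 7.31 = 1.526 g
n(Sn) = 1.526 / 118.71 = 0.01285 mol; n(e⁻) = 2 × 0.01285 = 0.02570 mol
Q = 0.02570 × 96485 / 0.808 = 3069 C
t = 3069 / 0.253 = 12130 s = 202 min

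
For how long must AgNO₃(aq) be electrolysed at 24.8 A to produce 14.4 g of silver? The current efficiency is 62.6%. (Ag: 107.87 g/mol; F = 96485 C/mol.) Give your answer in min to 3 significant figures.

13.8 min

n(Ag) = 14.4 / 107.87 = 0.1335 mol
Ag⁺ + e⁻ → Ag, so n(e⁻) = 0.1335 mol
Q = 0.1335 × 96485 / 0.626 = 20580 C
t = Q / I = 20580 / 24.8 = 829.8 s = 13.8 min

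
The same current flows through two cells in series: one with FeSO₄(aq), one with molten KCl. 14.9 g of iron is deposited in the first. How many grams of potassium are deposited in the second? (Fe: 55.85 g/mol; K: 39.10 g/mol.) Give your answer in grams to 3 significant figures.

n(Fe) = 14.9 / 55.85 = 0.2668 mol
Fe²⁺ + 2e⁻ → Fe, so n(e⁻) = 2 × 0.2668 = 0.5336 mol
The cells are in series, so the same charge (and hence the same n(e⁻) = 0.5336 mol) passes through both.
K⁺ + e⁻ → K, so n(K) = 0.5336 mol
m(K) = 0.5336 × 39.10 = 20.9 g

20.9 g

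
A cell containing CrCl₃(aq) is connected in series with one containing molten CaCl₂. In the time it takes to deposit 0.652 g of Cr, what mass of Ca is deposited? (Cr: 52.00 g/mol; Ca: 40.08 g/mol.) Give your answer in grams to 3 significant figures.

0.754 g

n(Cr) = 0.652 / 52.00 = 0.01254 mol
Cr³⁺ + 3e⁻ → Cr, so n(e⁻) = 3 × 0.01254 = 0.03762 mol
Since the cells are in series, n(e⁻) in the Ca cell is also 0.03762 mol.
Ca²⁺ + 2e⁻ → Ca, so n(Ca) = 0.03762 / 2 = 0.01881 mol
m(Ca) = 0.01881 × 40.08 = 0.754 g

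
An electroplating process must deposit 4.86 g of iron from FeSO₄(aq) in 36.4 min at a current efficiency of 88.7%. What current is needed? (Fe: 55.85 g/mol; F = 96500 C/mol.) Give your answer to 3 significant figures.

n(Fe) = 4.86 / 55.85 = 0.08702 mol
Fe²⁺ + 2e⁻ → Fe, so n(e⁻) = 2 × 0.08702 = 0.1740 mol
Q = 0.1740 × 96500 / 0.887 = 18930 C
I = Q / t = 18930 / 2184 s = 8.67 A

8.67 A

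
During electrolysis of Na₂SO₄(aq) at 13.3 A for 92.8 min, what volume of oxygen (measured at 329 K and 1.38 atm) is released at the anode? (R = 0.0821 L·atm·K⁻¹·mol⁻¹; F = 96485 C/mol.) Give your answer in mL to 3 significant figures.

3760 mL

Charge passed = 13.3 × 5568 = 74050 C
n(e⁻) = 74050 / 96485 = 0.7675 mol
2H₂O → O₂ + 4H⁺ + 4e⁻, so n(O₂) = 0.7675 / 4 = 0.1919 mol
V = nRT/P = 0.1919 × 0.0821 × 329 / 1.38 = 3.756 L
= 3760 mL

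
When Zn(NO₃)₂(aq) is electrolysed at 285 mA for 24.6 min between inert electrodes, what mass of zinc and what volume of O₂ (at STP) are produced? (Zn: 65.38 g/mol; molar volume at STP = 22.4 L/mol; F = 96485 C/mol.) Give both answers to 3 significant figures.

0.143 g Zn; 0.0244 L O₂

Q = 0.285 × 1476 = 420.7 C; n(e⁻) = 420.7 / 96485 = 0.004360 mol
Cathode: Zn²⁺ + 2e⁻ → Zn → n(Zn) = 0.004360/2 = 0.002180 mol → 0.143 g
Anode: 2H₂O → O₂ + 4H⁺ + 4e⁻ → n(O₂) = 0.004360/4 = 0.001090 mol → 0.0244 L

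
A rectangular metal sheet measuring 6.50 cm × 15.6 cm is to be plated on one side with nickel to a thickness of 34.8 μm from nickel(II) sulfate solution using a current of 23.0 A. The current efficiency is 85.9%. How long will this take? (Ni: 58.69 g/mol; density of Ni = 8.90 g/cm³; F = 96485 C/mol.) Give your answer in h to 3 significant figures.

Plated area = 6.50 × 15.6 = 101.4 cm²
Volume = 101.4 × 34.8×10⁻⁴ cm = 0.3529 cm³
m(Ni) = 0.3529 × 8.90 = 3.141 g
n(Ni) = 3.141 / 58.69 = 0.05352 mol; n(e⁻) = 2 × 0.05352 = 0.1070 mol
Q = 0.1070 × 96485 / 0.859 = 12020 C
t = 12020 / 23.0 = 522.6 s = 0.145 h

0.145 h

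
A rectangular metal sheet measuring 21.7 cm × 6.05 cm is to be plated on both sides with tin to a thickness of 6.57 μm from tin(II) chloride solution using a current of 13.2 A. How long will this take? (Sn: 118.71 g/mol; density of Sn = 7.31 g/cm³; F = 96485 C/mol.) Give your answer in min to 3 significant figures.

Plated area = 2 × 21.7 × 6.05 = 262.6 cm²
Volume = 262.6 × 6.57×10⁻⁴ cm = 0.1725 cm³
m(Sn) = 0.1725 × 7.31 = 1.261 g
n(Sn) = 1.261 / 118.71 = 0.01062 mol; n(e⁻) = 2 × 0.01062 = 0.02124 mol
Q = 0.02124 × 96485 = 2049 C
t = 2049 / 13.2 = 155.2 s = 2.59 min

2.59 min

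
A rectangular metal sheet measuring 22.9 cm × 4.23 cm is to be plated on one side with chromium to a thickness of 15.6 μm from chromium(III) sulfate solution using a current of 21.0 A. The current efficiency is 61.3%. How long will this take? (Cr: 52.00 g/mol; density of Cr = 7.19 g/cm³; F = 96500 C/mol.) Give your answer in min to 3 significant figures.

7.83 min

Plated area = 22.9 × 4.23 = 96.87 cm²
Volume = 96.87 × 15.6×10⁻⁴ cm = 0.1511 cm³
m(Cr) = 0.1511 × 7.19 = 1.086 g
n(Cr) = 1.086 / 52.00 = 0.02088 mol; n(e⁻) = 3 × 0.02088 = 0.06264 mol
Q = 0.06264 × 96500 / 0.613 = 9861 C
t = 9861 / 21.0 = 469.6 s = 7.83 min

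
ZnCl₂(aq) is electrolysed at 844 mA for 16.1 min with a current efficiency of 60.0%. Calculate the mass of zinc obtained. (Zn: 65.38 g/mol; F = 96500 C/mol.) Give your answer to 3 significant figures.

0.166 g

Q = 0.844 × 966 = 815.3 C
n(e⁻) = 815.3 / 96500 = 0.008449 mol
Zn²⁺ + 2e⁻ → Zn, so theoretical m(Zn) = 0.004225 × 65.38 = 0.2762 g
Actual mass = 60.0% × 0.2762 = 0.166 g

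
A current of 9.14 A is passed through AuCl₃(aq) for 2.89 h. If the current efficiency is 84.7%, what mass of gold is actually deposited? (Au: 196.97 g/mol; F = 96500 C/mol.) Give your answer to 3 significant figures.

54.8 g

Q = 9.14 × 10404 = 95090 C
n(e⁻) = 95090 / 96500 = 0.9854 mol
Au³⁺ + 3e⁻ → Au, so theoretical m(Au) = 0.3285 × 196.97 = 64.70 g
Actual mass = 84.7% × 64.70 = 54.8 g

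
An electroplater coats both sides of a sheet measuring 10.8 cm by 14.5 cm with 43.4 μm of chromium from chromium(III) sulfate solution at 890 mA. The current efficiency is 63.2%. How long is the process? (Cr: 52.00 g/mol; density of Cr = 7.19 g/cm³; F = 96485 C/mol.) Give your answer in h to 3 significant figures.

Plated area = 2 × 10.8 × 14.5 = 313.2 cm²
Volume = 313.2 × 43.4×10⁻⁴ cm = 1.359 cm³
m(Cr) = 1.359 × 7.19 = 9.771 g
n(Cr) = 9.771 / 52.00 = 0.1879 mol; n(e⁻) = 3 × 0.1879 = 0.5637 mol
Q = 0.5637 × 96485 / 0.632 = 86060 C
t = 86060 / 0.890 = 96700 s = 26.9 h

26.9 h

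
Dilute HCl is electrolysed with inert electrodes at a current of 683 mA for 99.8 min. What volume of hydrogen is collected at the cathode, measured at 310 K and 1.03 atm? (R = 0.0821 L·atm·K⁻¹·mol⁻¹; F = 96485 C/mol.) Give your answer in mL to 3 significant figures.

524 mL

Charge passed = 0.683 × 5988 = 4090 C
n(e⁻) = Q/F = 4090/96485 = 0.04239 mol
2H⁺ + 2e⁻ → H₂, so n(H₂) = 0.04239 / 2 = 0.02120 mol
V = nRT/P = 0.02120 × 0.0821 × 310 / 1.03 = 0.5238 L
= 524 mL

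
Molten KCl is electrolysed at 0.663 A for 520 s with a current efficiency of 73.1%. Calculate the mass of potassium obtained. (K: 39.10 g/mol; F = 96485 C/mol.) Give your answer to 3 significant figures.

Q = 0.663 × 520 = 344.8 C
n(e⁻) = 344.8 / 96485 = 0.003574 mol
K⁺ + e⁻ → K, so theoretical m(K) = 0.003574 × 39.10 = 0.1397 g
Actual mass = 73.1% × 0.1397 = 0.102 g

0.102 g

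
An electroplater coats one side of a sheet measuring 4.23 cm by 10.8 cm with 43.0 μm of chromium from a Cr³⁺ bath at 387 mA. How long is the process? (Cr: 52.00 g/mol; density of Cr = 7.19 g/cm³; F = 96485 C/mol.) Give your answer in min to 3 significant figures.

339 min

Plated area = 4.23 × 10.8 = 45.68 cm²
Volume = 45.68 × 43.0×10⁻⁴ cm = 0.1964 cm³
m(Cr) = 0.1964 × 7.19 = 1.412 g
n(Cr) = 1.412 / 52.00 = 0.02715 mol; n(e⁻) = 3 × 0.02715 = 0.08145 mol
Q = 0.08145 × 96485 = 7859 C
t = 7859 / 0.387 = 20310 s = 339 min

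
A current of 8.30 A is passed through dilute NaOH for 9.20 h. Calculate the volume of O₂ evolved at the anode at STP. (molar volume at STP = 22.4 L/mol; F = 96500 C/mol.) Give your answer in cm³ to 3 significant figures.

Q = It = 8.30 × 33120 = 2.749×10^5 C
Moles of electrons = 2.749×10^5 / 96500 = 2.849 mol
2H₂O → O₂ + 4H⁺ + 4e⁻, so n(O₂) = 2.849 / 4 = 0.7123 mol
V = 0.7123 × 22.4 = 15.96 L
= 16000 cm³

16000 cm³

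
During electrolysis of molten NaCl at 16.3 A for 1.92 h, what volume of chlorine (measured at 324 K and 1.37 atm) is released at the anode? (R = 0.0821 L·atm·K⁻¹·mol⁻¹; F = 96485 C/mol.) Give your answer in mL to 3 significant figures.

11300 mL

Q = It = 16.3 × 6912 = 1.127×10^5 C
n(e⁻) = Q/F = 1.127×10^5/96485 = 1.168 mol
2Cl⁻ → Cl₂ + 2e⁻, so n(Cl₂) = 1.168 / 2 = 0.5840 mol
V = nRT/P = 0.5840 × 0.0821 × 324 / 1.37 = 11.34 L
= 11300 mL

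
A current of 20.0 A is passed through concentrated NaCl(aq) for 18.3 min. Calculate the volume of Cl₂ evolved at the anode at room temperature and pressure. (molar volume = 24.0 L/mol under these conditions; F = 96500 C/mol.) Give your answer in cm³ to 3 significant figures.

2730 cm³

Charge passed = 20.0 × 1098 = 21960 C
Moles of electrons = 21960 / 96500 = 0.2276 mol
2Cl⁻ → Cl₂ + 2e⁻, so n(Cl₂) = 0.2276 / 2 = 0.1138 mol
V = 0.1138 × 24.0 = 2.731 L
= 2730 cm³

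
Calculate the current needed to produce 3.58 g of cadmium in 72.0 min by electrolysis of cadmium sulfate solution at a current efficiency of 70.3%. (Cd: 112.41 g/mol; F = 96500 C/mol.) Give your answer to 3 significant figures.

2.02 A

n(Cd) = 3.58 / 112.41 = 0.03185 mol
Cd²⁺ + 2e⁻ → Cd, so n(e⁻) = 2 × 0.03185 = 0.06370 mol
Q = 0.06370 × 96500 / 0.703 = 8744 C
I = Q / t = 8744 / 4320 s = 2.02 A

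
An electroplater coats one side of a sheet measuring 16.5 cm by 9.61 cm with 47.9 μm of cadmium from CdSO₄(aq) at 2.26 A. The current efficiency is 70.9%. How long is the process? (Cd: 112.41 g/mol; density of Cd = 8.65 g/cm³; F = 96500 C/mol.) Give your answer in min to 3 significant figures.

Plated area = 16.5 × 9.61 = 158.6 cm²
Volume = 158.6 × 47.9×10⁻⁴ cm = 0.7597 cm³
m(Cd) = 0.7597 × 8.65 = 6.571 g
n(Cd) = 6.571 / 112.41 = 0.05846 mol; n(e⁻) = 2 × 0.05846 = 0.1169 mol
Q = 0.1169 × 96500 / 0.709 = 15910 C
t = 15910 / 2.26 = 7040 s = 117 min

117 min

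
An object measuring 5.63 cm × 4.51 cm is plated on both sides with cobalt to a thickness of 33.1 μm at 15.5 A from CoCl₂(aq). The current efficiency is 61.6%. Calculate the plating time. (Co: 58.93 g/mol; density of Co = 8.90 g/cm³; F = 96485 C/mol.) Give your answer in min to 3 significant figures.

8.55 min

Plated area = 2 × 5.63 × 4.51 = 50.78 cm²
Volume = 50.78 × 33.1×10⁻⁴ cm = 0.1681 cm³
m(Co) = 0.1681 × 8.90 = 1.496 g
n(Co) = 1.496 / 58.93 = 0.02539 mol; n(e⁻) = 2 × 0.02539 = 0.05078 mol
Q = 0.05078 × 96485 / 0.616 = 7954 C
t = 7954 / 15.5 = 513.2 s = 8.55 min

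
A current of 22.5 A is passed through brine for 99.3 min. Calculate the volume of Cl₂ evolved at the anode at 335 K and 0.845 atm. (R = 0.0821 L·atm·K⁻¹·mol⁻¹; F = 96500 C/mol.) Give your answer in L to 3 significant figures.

Charge passed = 22.5 × 5958 = 1.341×10^5 C
n(e⁻) = Q/F = 1.341×10^5/96500 = 1.390 mol
2Cl⁻ → Cl₂ + 2e⁻, so n(Cl₂) = 1.390 / 2 = 0.6950 mol
V = nRT/P = 0.6950 × 0.0821 × 335 / 0.845 = 22.62 L

22.6 L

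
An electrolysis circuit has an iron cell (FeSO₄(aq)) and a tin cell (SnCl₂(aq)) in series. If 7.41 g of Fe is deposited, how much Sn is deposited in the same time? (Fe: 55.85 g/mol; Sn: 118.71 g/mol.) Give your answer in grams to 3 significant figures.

15.8 g

n(Fe) = 7.41 / 55.85 = 0.1327 mol
Fe²⁺ + 2e⁻ → Fe, so n(e⁻) = 2 × 0.1327 = 0.2654 mol
The cells are in series, so the same charge (and hence the same n(e⁻) = 0.2654 mol) passes through both.
Sn²⁺ + 2e⁻ → Sn, so n(Sn) = 0.2654 / 2 = 0.1327 mol
m(Sn) = 0.1327 × 118.71 = 15.8 g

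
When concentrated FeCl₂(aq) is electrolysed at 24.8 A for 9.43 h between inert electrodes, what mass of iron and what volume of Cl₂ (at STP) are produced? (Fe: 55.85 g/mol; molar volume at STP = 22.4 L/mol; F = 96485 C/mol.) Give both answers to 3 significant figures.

Q = 24.8 × 33948 = 8.419×10^5 C; n(e⁻) = 8.419×10^5 / 96485 = 8.726 mol
Cathode: Fe²⁺ + 2e⁻ → Fe → n(Fe) = 8.726/2 = 4.363 mol → 244 g
Anode: 2Cl⁻ → Cl₂ + 2e⁻ → n(Cl₂) = 8.726/2 = 4.363 mol → 97.7 L

244 g Fe; 97.7 L Cl₂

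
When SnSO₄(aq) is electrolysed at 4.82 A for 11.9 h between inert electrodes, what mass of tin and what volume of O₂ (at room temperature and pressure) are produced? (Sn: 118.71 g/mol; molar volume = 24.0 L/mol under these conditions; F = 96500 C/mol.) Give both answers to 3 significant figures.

Q = 4.82 × 42840 = 2.065×10^5 C; n(e⁻) = 2.065×10^5 / 96500 = 2.140 mol
Cathode: Sn²⁺ + 2e⁻ → Sn → n(Sn) = 2.140/2 = 1.070 mol → 127 g
Anode: 2H₂O → O₂ + 4H⁺ + 4e⁻ → n(O₂) = 2.140/4 = 0.5350 mol → 12.8 L

127 g Sn; 12.8 L O₂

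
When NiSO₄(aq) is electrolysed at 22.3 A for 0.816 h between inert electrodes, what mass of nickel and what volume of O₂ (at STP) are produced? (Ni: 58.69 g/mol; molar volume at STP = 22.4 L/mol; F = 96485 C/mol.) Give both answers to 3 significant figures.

19.9 g Ni; 3.80 L O₂

Q = 22.3 × 2937.6 = 65510 C; n(e⁻) = 65510 / 96485 = 0.6790 mol
Cathode: Ni²⁺ + 2e⁻ → Ni → n(Ni) = 0.6790/2 = 0.3395 mol → 19.9 g
Anode: 2H₂O → O₂ + 4H⁺ + 4e⁻ → n(O₂) = 0.6790/4 = 0.1698 mol → 3.80 L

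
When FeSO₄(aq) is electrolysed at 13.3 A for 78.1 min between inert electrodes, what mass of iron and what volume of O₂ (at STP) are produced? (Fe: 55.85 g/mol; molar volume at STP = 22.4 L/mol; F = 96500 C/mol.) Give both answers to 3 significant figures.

Q = 13.3 × 4686 = 62320 C; n(e⁻) = 62320 / 96500 = 0.6458 mol
Cathode: Fe²⁺ + 2e⁻ → Fe → n(Fe) = 0.6458/2 = 0.3229 mol → 18.0 g
Anode: 2H₂O → O₂ + 4H⁺ + 4e⁻ → n(O₂) = 0.6458/4 = 0.1615 mol → 3.62 L

18.0 g Fe; 3.62 L O₂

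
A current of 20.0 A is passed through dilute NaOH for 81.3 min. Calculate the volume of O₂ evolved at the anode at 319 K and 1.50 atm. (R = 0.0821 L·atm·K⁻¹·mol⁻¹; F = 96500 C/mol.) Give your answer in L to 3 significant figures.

4.41 L

Charge passed = 20.0 × 4878 = 97560 C
n(e⁻) = 97560 / 96500 = 1.011 mol
2H₂O → O₂ + 4H⁺ + 4e⁻, so n(O₂) = 1.011 / 4 = 0.2528 mol
V = nRT/P = 0.2528 × 0.0821 × 319 / 1.50 = 4.414 L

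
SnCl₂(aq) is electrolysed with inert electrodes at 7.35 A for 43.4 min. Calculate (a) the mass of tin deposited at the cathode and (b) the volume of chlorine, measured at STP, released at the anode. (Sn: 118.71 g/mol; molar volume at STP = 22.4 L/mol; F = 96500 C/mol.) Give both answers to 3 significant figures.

Q = 7.35 × 2604 = 19140 C; n(e⁻) = 19140 / 96500 = 0.1983 mol
Cathode: Sn²⁺ + 2e⁻ → Sn → n(Sn) = 0.1983/2 = 0.09915 mol → 11.8 g
Anode: 2Cl⁻ → Cl₂ + 2e⁻ → n(Cl₂) = 0.1983/2 = 0.09915 mol → 2.22 L

11.8 g Sn; 2.22 L Cl₂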